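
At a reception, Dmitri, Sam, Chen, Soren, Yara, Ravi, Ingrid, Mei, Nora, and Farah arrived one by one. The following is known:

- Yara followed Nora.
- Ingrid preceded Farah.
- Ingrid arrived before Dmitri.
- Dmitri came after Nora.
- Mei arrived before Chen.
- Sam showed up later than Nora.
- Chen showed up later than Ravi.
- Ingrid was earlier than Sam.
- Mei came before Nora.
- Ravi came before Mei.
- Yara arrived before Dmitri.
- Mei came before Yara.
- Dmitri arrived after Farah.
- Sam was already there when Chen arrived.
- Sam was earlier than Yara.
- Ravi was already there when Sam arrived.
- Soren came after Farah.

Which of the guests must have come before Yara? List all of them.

Directly stated before Yara: Mei, Nora, and Sam.
Ingrid reaches Yara via Ingrid → Sam → Yara.
Ravi reaches Yara via Ravi → Mei → Yara.

Ingrid, Mei, Nora, Ravi, Sam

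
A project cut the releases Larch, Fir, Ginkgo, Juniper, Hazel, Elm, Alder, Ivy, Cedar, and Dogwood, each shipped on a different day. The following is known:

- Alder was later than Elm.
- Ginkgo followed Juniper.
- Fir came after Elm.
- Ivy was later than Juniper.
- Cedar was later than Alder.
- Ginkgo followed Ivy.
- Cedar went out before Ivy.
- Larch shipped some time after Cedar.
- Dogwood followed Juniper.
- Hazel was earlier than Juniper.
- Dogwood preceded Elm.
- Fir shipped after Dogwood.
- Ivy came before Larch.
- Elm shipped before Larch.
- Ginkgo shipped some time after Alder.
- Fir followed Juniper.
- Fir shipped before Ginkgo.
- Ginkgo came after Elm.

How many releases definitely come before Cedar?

5

Directly stated before Cedar: Alder.
Dogwood reaches Cedar via Dogwood → Elm → Alder → Cedar.
Elm reaches Cedar via Elm → Alder → Cedar.
Hazel reaches Cedar via Hazel → Juniper → Dogwood → Elm → Alder → Cedar.
Likewise Juniper reaches Cedar by chaining the stated constraints.
No chain forces Larch (or any of the others) ahead of Cedar.
That's Alder, Dogwood, Elm, Hazel, and Juniper — 5 in all.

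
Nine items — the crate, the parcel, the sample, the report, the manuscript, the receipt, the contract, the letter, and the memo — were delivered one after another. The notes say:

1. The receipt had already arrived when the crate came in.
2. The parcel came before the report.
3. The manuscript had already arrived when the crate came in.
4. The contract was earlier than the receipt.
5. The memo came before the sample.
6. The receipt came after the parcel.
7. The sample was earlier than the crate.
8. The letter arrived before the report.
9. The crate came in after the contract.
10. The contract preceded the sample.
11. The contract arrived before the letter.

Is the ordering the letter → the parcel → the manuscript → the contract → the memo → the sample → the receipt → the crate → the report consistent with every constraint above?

The constraints require the contract before the letter, but in the proposed sequence the letter appears ahead of the contract. That one violation is enough.

no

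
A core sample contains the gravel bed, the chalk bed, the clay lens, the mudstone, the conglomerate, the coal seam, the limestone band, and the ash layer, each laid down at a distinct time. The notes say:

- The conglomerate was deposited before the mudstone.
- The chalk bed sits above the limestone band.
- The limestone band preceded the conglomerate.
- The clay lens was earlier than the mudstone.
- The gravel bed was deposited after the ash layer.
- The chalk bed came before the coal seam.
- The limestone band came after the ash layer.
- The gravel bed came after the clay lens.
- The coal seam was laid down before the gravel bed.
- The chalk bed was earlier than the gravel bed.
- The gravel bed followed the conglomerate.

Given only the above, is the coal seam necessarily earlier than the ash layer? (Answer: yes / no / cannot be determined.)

no

Tracing the constraints gives the ash layer → the limestone band → the chalk bed → the coal seam, so the ash layer must come before the coal seam.
That means the coal seam cannot be before the ash layer.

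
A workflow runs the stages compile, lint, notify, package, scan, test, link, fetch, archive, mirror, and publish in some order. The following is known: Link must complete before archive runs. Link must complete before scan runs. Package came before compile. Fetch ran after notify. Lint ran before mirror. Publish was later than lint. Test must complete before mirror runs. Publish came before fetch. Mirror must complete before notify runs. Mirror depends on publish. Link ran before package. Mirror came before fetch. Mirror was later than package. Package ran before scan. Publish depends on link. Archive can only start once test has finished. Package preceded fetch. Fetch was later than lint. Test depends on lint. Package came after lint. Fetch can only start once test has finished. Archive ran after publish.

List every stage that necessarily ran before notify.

link, lint, mirror, package, publish, test

Directly stated before notify: mirror.
Link reaches notify via link → publish → mirror → notify.
Lint reaches notify via lint → mirror → notify.
Package reaches notify via package → mirror → notify.
Likewise publish and test each reach notify by chaining the stated constraints.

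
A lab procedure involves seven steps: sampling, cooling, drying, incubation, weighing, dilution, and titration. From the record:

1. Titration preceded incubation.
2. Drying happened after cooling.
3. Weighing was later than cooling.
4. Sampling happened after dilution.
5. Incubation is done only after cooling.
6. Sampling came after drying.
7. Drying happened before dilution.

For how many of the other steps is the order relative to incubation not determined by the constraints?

4

Forced before incubation: cooling and titration.
That leaves dilution, drying, sampling, and weighing with no forced order relative to incubation — 4.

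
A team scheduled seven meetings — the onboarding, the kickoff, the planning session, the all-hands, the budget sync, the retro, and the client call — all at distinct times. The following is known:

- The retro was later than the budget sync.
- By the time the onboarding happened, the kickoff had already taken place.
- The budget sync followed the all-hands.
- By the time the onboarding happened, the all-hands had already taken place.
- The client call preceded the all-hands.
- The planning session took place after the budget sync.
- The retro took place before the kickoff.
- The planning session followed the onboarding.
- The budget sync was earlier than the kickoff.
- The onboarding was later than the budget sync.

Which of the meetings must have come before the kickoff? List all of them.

Directly stated before the kickoff: the budget sync and the retro.
The all-hands reaches the kickoff via the all-hands → the budget sync → the kickoff.
The client call reaches the kickoff via the client call → the all-hands → the budget sync → the kickoff.
No chain forces the onboarding (or any of the others) ahead of the kickoff.

the all-hands, the budget sync, the client call, the retro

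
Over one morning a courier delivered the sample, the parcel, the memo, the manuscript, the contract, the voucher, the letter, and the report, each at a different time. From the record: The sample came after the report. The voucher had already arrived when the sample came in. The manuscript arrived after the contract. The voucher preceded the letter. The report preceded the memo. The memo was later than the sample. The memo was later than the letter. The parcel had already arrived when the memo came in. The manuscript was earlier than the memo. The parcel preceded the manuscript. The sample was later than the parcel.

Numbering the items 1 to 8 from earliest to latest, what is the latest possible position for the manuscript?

The manuscript must come before the memo — 1 item forced after it.
Everything else can be placed before the manuscript in some valid order, so the manuscript can sit as late as position 8 − 1 = 7.

7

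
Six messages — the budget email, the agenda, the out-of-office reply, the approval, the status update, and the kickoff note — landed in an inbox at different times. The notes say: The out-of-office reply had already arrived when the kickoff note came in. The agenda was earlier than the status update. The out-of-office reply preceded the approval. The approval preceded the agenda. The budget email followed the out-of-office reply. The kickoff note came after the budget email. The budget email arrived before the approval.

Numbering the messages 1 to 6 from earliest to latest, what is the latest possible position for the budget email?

The budget email must come before the agenda, the approval, the kickoff note, and the status update — 4 messages forced after it.
Everything else can be placed before the budget email in some valid order, so the budget email can sit as late as position 6 − 4 = 2.

2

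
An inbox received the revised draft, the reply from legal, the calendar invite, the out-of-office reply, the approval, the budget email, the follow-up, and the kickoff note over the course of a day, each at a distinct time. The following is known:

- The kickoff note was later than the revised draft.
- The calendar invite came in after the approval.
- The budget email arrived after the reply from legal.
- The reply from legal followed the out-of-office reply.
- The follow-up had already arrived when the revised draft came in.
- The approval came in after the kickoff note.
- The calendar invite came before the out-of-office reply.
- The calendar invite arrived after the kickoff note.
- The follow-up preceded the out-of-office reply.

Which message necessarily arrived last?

the budget email

Every other message has a chain of constraints placing it before the budget email, so the budget email is last.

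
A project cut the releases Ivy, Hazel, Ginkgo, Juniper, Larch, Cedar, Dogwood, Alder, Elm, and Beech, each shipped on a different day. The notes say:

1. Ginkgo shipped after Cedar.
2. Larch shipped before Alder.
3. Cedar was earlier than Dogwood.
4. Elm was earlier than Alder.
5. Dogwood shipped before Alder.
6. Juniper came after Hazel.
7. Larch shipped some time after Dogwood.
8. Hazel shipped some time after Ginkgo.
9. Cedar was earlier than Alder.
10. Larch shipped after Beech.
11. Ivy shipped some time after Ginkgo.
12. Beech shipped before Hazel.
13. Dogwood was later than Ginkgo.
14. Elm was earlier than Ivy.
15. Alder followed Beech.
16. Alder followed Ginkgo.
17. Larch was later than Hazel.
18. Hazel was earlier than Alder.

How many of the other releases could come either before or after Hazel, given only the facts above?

3

Forced before Hazel: Beech, Cedar, and Ginkgo; forced after Hazel: Alder, Juniper, and Larch.
That leaves Dogwood, Elm, and Ivy with no forced order relative to Hazel — 3.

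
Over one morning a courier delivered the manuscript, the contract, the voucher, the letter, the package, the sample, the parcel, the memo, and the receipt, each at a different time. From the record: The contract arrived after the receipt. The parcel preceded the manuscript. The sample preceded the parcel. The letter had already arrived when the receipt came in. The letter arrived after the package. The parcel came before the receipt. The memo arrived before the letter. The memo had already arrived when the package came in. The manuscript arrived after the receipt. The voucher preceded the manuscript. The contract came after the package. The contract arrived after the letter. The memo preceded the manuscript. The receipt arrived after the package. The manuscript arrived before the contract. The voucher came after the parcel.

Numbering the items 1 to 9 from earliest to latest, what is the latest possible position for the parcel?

5

The parcel must come before the contract, the manuscript, the receipt, and the voucher — 4 items forced after it.
Everything else can be placed before the parcel in some valid order, so the parcel can sit as late as position 9 − 4 = 5.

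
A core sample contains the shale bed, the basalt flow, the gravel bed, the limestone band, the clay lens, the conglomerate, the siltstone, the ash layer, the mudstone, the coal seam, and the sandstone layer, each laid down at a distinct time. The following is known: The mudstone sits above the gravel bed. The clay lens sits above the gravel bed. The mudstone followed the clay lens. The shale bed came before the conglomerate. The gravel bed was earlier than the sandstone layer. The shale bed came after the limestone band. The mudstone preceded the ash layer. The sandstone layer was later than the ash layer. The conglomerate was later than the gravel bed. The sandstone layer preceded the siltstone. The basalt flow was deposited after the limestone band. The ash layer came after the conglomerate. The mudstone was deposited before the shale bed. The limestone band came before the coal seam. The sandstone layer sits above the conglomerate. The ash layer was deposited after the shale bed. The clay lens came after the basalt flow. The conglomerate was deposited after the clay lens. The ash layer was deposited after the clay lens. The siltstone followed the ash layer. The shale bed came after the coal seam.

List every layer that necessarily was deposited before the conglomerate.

Directly stated before the conglomerate: the clay lens, the gravel bed, and the shale bed.
The basalt flow reaches the conglomerate via the basalt flow → the clay lens → the conglomerate.
The coal seam reaches the conglomerate via the coal seam → the shale bed → the conglomerate.
The limestone band reaches the conglomerate via the limestone band → the shale bed → the conglomerate.
Likewise the mudstone reaches the conglomerate by chaining the stated constraints.
No chain forces the sandstone layer (or any of the others) ahead of the conglomerate.

the basalt flow, the clay lens, the coal seam, the gravel bed, the limestone band, the mudstone, the shale bed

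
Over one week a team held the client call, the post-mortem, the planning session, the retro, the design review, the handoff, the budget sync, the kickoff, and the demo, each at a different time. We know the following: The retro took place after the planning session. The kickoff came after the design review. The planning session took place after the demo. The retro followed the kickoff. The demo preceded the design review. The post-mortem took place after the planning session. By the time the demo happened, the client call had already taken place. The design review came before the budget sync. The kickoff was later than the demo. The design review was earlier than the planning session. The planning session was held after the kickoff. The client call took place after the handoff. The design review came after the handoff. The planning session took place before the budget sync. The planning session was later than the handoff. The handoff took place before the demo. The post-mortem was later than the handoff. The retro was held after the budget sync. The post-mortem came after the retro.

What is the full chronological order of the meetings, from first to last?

The constraints fix every adjacent pair, so only one ordering works:
the handoff → the client call → the demo → the design review → the kickoff → the planning session → the budget sync → the retro → the post-mortem.

the handoff, the client call, the demo, the design review, the kickoff, the planning session, the budget sync, the retro, the post-mortem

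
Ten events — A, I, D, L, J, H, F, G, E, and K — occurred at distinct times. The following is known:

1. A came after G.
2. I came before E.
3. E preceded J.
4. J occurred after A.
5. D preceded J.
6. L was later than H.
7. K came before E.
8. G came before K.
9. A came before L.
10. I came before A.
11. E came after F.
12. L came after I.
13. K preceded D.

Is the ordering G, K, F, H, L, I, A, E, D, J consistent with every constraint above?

The constraints require I before L, but in the proposed sequence L appears ahead of I. That one violation is enough.

no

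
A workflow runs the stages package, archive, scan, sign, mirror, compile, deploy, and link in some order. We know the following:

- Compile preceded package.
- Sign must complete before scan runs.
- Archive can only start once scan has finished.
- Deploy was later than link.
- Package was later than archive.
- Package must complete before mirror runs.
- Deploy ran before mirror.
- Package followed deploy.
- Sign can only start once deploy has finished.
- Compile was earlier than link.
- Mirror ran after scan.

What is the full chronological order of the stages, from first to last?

The constraints fix every adjacent pair, so only one ordering works:
compile → link → deploy → sign → scan → archive → package → mirror.

compile, link, deploy, sign, scan, archive, package, mirror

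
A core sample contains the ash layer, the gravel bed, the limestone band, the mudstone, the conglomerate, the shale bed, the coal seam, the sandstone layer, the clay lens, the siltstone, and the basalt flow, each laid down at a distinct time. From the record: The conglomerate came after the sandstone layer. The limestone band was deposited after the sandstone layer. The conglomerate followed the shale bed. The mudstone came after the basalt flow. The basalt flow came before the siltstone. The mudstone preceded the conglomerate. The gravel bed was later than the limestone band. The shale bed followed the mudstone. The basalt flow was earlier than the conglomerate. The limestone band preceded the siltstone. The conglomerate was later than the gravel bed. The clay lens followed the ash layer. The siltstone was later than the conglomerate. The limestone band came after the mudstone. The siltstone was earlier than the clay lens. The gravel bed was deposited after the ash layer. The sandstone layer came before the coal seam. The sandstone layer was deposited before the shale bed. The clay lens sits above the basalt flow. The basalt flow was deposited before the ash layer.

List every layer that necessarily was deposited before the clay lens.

the ash layer, the basalt flow, the conglomerate, the gravel bed, the limestone band, the mudstone, the sandstone layer, the shale bed, the siltstone

Directly stated before the clay lens: the ash layer, the basalt flow, and the siltstone.
The conglomerate reaches the clay lens via the conglomerate → the siltstone → the clay lens.
The gravel bed reaches the clay lens via the gravel bed → the conglomerate → the siltstone → the clay lens.
The limestone band reaches the clay lens via the limestone band → the siltstone → the clay lens.
Likewise the mudstone, the sandstone layer, and the shale bed each reach the clay lens by chaining the stated constraints.
No chain forces the coal seam ahead of the clay lens.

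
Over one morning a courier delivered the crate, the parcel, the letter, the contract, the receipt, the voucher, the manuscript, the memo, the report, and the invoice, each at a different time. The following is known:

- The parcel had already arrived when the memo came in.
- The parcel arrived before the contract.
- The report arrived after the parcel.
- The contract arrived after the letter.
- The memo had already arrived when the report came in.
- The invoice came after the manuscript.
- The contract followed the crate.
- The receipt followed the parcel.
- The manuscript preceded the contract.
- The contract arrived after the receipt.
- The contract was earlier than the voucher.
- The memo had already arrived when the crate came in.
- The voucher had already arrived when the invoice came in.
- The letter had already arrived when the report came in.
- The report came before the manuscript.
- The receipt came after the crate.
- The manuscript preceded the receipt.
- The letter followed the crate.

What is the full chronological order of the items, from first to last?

The constraints fix every adjacent pair, so only one ordering works:
the parcel → the memo → the crate → the letter → the report → the manuscript → the receipt → the contract → the voucher → the invoice.

the parcel, the memo, the crate, the letter, the report, the manuscript, the receipt, the contract, the voucher, the invoice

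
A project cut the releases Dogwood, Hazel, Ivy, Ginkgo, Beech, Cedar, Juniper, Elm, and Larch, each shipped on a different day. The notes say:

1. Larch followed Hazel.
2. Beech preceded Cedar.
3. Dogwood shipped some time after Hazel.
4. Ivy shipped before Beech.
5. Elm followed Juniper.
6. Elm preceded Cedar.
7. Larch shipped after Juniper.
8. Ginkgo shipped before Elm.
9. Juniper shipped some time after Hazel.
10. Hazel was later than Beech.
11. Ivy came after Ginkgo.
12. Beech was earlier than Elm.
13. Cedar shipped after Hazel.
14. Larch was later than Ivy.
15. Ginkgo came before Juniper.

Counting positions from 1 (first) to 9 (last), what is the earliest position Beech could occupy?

3

Ginkgo and Ivy must both come before Beech — 2 forced predecessors.
Nothing else is forced ahead of Beech, so its earliest slot is position 2 + 1 = 3.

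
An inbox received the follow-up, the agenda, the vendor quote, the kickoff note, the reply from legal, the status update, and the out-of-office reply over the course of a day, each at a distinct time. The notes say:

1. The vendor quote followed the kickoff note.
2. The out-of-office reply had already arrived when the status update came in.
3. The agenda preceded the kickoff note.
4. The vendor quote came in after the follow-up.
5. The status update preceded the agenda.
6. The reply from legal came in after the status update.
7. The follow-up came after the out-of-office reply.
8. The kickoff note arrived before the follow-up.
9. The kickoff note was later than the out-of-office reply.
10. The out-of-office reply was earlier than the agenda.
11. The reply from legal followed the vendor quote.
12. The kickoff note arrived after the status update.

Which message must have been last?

the reply from legal

Every other message has a chain of constraints placing it before the reply from legal, so the reply from legal is last.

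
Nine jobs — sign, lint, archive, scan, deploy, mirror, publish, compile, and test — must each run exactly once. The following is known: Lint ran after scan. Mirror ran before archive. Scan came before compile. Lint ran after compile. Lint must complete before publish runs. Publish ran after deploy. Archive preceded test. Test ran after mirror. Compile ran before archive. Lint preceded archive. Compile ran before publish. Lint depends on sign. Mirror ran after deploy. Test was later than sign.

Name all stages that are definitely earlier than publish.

compile, deploy, lint, scan, sign

Directly stated before publish: compile, deploy, and lint.
Scan reaches publish via scan → compile → publish.
Sign reaches publish via sign → lint → publish.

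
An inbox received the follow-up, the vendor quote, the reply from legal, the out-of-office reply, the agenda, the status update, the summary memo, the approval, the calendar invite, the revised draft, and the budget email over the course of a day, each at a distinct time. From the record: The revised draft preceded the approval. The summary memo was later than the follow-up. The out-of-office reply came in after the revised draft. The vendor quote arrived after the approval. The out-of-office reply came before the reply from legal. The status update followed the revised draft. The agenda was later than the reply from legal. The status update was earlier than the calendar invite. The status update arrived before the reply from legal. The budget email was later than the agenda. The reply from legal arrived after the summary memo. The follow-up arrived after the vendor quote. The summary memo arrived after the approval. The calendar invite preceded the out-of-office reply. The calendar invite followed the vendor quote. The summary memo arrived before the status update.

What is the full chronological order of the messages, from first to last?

The constraints fix every adjacent pair, so only one ordering works:
the revised draft → the approval → the vendor quote → the follow-up → the summary memo → the status update → the calendar invite → the out-of-office reply → the reply from legal → the agenda → the budget email.

the revised draft, the approval, the vendor quote, the follow-up, the summary memo, the status update, the calendar invite, the out-of-office reply, the reply from legal, the agenda, the budget email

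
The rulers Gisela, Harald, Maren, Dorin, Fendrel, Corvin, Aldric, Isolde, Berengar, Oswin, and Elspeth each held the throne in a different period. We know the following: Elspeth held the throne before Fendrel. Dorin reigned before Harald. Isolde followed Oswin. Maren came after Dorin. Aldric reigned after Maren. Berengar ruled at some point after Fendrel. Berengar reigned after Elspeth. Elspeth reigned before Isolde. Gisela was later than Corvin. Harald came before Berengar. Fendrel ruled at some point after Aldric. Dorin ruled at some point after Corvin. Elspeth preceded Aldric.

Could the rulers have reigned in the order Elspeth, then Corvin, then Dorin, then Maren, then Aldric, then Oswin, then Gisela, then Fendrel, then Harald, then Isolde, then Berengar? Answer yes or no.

yes

Check each stated constraint against the proposed order — e.g. Elspeth is ahead of Isolde; Elspeth is ahead of Berengar. Every pair is in the required order; nothing is violated.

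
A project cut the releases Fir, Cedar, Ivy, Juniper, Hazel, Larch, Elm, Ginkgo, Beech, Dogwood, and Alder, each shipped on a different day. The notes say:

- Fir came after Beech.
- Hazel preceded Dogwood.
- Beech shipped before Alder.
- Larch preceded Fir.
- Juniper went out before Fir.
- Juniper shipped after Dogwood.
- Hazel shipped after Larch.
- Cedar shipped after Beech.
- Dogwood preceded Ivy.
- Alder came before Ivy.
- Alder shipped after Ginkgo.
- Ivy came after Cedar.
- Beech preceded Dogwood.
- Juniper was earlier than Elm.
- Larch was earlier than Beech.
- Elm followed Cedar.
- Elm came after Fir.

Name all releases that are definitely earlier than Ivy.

Alder, Beech, Cedar, Dogwood, Ginkgo, Hazel, Larch

Directly stated before Ivy: Alder, Cedar, and Dogwood.
Beech reaches Ivy via Beech → Dogwood → Ivy.
Ginkgo reaches Ivy via Ginkgo → Alder → Ivy.
Hazel reaches Ivy via Hazel → Dogwood → Ivy.
Likewise Larch reaches Ivy by chaining the stated constraints.
No chain forces Juniper (or any of the others) ahead of Ivy.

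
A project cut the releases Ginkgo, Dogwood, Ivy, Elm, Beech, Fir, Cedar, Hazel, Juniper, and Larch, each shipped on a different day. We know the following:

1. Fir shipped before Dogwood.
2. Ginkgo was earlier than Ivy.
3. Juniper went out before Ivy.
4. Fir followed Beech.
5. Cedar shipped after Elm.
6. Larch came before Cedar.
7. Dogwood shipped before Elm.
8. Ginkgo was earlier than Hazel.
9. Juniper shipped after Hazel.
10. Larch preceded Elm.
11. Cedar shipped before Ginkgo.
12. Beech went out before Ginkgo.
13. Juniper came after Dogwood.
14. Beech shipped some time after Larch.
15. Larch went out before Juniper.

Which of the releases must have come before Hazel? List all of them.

Beech, Cedar, Dogwood, Elm, Fir, Ginkgo, Larch

Directly stated before Hazel: Ginkgo.
Beech reaches Hazel via Beech → Ginkgo → Hazel.
Cedar reaches Hazel via Cedar → Ginkgo → Hazel.
Dogwood reaches Hazel via Dogwood → Elm → Cedar → Ginkgo → Hazel.
Likewise Elm, Fir, and Larch each reach Hazel by chaining the stated constraints.
No chain forces Ivy (or any of the others) ahead of Hazel.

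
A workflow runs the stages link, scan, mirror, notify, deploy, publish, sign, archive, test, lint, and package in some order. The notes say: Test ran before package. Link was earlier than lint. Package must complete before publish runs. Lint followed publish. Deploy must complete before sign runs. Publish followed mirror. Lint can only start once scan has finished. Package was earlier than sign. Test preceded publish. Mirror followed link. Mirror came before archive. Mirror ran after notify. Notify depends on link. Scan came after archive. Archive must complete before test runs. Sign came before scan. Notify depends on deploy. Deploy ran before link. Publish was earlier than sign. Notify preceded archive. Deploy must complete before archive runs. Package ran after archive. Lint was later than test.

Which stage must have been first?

Deploy has a chain of constraints placing it before every other stage, so deploy must be first.

deploy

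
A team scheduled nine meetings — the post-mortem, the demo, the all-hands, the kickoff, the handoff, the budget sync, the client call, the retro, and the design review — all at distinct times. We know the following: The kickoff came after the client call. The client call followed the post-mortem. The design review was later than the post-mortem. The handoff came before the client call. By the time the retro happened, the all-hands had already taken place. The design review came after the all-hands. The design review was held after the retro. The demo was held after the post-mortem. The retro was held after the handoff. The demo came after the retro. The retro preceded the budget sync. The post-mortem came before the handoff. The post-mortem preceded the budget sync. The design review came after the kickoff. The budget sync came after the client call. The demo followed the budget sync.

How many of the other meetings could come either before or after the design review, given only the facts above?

Forced before the design review: the all-hands, the client call, the handoff, the kickoff, the post-mortem, and the retro.
That leaves the budget sync and the demo with no forced order relative to the design review — 2.

2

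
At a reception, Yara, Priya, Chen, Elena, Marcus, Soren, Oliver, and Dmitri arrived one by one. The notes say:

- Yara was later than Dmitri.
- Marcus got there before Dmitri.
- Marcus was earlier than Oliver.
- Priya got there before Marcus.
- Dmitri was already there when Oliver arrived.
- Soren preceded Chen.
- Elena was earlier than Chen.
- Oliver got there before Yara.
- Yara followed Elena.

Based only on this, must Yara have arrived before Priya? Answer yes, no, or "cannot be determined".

Tracing the constraints gives Priya → Marcus → Dmitri → Yara, so Priya must come before Yara.
That means Yara cannot be before Priya.

no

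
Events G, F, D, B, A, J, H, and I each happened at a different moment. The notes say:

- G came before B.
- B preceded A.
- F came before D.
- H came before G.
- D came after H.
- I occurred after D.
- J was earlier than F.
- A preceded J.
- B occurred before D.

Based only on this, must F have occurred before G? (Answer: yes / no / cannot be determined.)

Tracing the constraints gives G → B → A → J → F, so G must come before F.
That means F cannot be before G.

no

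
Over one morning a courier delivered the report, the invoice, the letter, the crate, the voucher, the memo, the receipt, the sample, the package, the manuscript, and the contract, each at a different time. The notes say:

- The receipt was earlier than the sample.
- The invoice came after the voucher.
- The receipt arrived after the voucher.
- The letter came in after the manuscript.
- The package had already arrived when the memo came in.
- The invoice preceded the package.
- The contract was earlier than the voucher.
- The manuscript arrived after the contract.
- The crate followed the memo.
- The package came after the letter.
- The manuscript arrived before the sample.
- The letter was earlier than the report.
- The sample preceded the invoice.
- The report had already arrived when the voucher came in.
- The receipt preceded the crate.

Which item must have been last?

the crate

Every other item has a chain of constraints placing it before the crate, so the crate is last.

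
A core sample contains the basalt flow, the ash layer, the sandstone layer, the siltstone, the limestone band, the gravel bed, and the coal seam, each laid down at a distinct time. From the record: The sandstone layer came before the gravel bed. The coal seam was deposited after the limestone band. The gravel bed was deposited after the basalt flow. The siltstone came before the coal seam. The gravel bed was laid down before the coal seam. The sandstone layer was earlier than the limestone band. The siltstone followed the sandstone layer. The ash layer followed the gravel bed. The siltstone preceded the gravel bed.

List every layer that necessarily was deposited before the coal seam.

Directly stated before the coal seam: the gravel bed, the limestone band, and the siltstone.
The basalt flow reaches the coal seam via the basalt flow → the gravel bed → the coal seam.
The sandstone layer reaches the coal seam via the sandstone layer → the limestone band → the coal seam.
No chain forces the ash layer ahead of the coal seam.

the basalt flow, the gravel bed, the limestone band, the sandstone layer, the siltstone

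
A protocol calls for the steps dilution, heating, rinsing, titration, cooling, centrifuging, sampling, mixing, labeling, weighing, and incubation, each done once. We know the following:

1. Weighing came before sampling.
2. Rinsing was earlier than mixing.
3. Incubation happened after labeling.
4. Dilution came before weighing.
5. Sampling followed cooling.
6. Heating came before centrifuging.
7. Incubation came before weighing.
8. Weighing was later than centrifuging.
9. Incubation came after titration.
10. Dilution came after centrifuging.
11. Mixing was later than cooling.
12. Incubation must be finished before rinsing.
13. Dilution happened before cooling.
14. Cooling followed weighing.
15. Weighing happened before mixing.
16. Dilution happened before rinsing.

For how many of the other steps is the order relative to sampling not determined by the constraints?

2

Forced before sampling: centrifuging, cooling, dilution, heating, incubation, labeling, titration, and weighing.
That leaves mixing and rinsing with no forced order relative to sampling — 2.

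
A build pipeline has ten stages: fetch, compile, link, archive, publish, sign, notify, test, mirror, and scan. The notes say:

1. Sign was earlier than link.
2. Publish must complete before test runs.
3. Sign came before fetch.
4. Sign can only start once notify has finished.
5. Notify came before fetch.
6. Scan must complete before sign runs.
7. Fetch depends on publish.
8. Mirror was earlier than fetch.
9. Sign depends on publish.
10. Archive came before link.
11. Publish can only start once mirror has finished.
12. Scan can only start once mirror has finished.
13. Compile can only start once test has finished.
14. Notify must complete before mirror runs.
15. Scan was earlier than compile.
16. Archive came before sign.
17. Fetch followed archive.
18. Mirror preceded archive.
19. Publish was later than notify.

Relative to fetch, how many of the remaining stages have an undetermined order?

Forced before fetch: archive, mirror, notify, publish, scan, and sign.
That leaves compile, link, and test with no forced order relative to fetch — 3.

3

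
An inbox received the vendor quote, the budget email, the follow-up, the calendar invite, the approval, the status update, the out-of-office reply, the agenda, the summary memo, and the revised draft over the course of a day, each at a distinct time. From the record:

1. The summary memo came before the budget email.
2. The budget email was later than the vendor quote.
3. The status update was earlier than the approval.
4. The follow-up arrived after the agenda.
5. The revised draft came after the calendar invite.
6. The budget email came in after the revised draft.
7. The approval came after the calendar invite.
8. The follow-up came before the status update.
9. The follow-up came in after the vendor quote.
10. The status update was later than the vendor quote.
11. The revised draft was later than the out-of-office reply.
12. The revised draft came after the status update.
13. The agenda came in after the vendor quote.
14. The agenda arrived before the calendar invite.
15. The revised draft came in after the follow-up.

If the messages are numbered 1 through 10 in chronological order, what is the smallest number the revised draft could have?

The agenda, the calendar invite, the follow-up, the out-of-office reply, the status update, and the vendor quote must all come before the revised draft — 6 forced predecessors.
Nothing else is forced ahead of the revised draft, so its earliest slot is position 6 + 1 = 7.

7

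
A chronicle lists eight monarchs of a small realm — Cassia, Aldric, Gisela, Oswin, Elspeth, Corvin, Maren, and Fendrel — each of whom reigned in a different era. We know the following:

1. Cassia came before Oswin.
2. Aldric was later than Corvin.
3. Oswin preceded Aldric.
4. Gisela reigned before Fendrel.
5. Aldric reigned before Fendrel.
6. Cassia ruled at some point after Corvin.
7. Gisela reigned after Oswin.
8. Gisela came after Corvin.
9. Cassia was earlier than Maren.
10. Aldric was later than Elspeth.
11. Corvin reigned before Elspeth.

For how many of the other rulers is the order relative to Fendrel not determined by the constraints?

1

Forced before Fendrel: Aldric, Cassia, Corvin, Elspeth, Gisela, and Oswin.
That leaves Maren with no forced order relative to Fendrel — 1.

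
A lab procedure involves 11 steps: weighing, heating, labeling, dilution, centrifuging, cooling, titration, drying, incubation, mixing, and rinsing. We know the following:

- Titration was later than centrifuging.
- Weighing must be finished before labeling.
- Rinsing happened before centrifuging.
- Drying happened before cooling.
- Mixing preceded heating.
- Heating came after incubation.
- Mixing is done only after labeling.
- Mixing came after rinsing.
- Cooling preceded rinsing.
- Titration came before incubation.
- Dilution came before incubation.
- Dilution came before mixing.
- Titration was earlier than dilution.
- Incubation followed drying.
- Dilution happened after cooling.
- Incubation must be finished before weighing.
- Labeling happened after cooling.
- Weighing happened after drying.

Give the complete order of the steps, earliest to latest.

The constraints fix every adjacent pair, so only one ordering works:
drying → cooling → rinsing → centrifuging → titration → dilution → incubation → weighing → labeling → mixing → heating.

drying, cooling, rinsing, centrifuging, titration, dilution, incubation, weighing, labeling, mixing, heating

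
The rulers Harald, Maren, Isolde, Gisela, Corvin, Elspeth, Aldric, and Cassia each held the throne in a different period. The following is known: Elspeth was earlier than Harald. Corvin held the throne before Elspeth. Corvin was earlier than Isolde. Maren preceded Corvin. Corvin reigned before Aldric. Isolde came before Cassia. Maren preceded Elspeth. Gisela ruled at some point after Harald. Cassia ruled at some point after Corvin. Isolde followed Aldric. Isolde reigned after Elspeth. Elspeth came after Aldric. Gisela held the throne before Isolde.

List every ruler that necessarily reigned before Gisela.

Directly stated before Gisela: Harald.
Aldric reaches Gisela via Aldric → Elspeth → Harald → Gisela.
Corvin reaches Gisela via Corvin → Elspeth → Harald → Gisela.
Elspeth reaches Gisela via Elspeth → Harald → Gisela.
Likewise Maren reaches Gisela by chaining the stated constraints.
No chain forces Cassia (or any of the others) ahead of Gisela.

Aldric, Corvin, Elspeth, Harald, Maren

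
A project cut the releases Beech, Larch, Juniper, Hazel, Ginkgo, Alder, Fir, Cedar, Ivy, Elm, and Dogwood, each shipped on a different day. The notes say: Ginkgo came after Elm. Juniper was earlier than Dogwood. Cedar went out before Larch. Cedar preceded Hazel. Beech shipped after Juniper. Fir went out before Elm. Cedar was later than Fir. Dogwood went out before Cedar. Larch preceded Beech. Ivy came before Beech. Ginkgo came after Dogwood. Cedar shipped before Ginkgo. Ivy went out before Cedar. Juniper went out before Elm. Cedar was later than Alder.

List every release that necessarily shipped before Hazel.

Alder, Cedar, Dogwood, Fir, Ivy, Juniper

Directly stated before Hazel: Cedar.
Alder reaches Hazel via Alder → Cedar → Hazel.
Dogwood reaches Hazel via Dogwood → Cedar → Hazel.
Fir reaches Hazel via Fir → Cedar → Hazel.
Likewise Ivy and Juniper each reach Hazel by chaining the stated constraints.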